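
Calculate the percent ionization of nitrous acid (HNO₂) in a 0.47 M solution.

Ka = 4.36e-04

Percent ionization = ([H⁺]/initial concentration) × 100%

Using Ka equilibrium: x² + Ka×x - Ka×C = 0. Solving: [H⁺] = 1.4099e-02. Percent = (1.4099e-02/0.47) × 100

Percent ionization = 3%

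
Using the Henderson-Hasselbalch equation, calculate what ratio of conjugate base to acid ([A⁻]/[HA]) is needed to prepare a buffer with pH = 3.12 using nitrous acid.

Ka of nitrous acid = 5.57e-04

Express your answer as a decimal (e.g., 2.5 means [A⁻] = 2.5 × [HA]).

pKa = -log(5.57e-04) = 3.2541. pH = pKa + log([A⁻]/[HA]), so log([A⁻]/[HA]) = pH − pKa = 3.12 − 3.2541 = -0.1341. [A⁻]/[HA] = 10^(-0.1341) = 0.734

[A⁻]/[HA] = 0.734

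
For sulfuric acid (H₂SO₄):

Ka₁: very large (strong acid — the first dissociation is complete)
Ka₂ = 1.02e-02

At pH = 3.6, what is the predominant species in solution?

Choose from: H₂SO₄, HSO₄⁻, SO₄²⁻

The first dissociation is complete, so H₂SO₄ itself is never the predominant species in water; pKa₂ = -log(1.02e-02) = 1.99. For a polyprotic acid the predominant species crosses at each pKa: below pKa_n the protonated form dominates, above it the deprotonated form does. At pH = 3.6, the predominant species is SO₄²⁻.

SO₄²⁻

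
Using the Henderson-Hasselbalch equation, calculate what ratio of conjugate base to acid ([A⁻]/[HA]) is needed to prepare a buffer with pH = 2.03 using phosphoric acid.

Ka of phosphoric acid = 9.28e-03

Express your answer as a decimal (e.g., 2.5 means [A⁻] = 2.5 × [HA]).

pKa = -log(9.28e-03) = 2.0325. pH = pKa + log([A⁻]/[HA]), so log([A⁻]/[HA]) = pH − pKa = 2.03 − 2.0325 = -0.0025. [A⁻]/[HA] = 10^(-0.0025) = 0.994

[A⁻]/[HA] = 0.994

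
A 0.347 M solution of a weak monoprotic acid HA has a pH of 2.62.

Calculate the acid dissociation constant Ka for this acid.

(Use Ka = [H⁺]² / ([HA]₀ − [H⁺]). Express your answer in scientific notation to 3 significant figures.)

[H⁺] = 10^(−pH) = 10^(−2.62) = 2.399e-03 M. For HA ⇌ H⁺ + A⁻, Ka = [H⁺][A⁻]/[HA] = [H⁺]² / ([HA]₀ − [H⁺]) = (2.399e-03)² / (0.347 − 2.399e-03) = 1.67e-05.

K_a = 1.67e-05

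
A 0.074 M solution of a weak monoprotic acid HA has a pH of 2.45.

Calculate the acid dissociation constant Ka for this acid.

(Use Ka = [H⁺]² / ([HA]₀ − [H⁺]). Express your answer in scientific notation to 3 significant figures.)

[H⁺] = 10^(−pH) = 10^(−2.45) = 3.548e-03 M. For HA ⇌ H⁺ + A⁻, Ka = [H⁺][A⁻]/[HA] = [H⁺]² / ([HA]₀ − [H⁺]) = (3.548e-03)² / (0.074 − 3.548e-03) = 1.79e-04.

K_a = 1.79e-04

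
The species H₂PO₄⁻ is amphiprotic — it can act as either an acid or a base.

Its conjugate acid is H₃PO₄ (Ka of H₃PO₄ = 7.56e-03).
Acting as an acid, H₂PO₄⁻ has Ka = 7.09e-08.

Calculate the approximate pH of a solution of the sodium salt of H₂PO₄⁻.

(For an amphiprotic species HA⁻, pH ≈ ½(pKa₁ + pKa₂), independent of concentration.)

pKa₁ = -log(7.56e-03) = 2.12; pKa₂ = -log(7.09e-08) = 7.15. For an amphiprotic species, pH ≈ ½(pKa₁ + pKa₂) = ½(2.12 + 7.15) = 4.64.

pH = 4.64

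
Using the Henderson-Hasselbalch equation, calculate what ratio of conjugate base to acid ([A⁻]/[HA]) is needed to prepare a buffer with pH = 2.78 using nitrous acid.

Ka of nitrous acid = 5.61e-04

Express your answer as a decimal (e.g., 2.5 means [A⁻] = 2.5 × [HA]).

pKa = -log(5.61e-04) = 3.2510. pH = pKa + log([A⁻]/[HA]), so log([A⁻]/[HA]) = pH − pKa = 2.78 − 3.2510 = -0.4710. [A⁻]/[HA] = 10^(-0.4710) = 0.338

[A⁻]/[HA] = 0.338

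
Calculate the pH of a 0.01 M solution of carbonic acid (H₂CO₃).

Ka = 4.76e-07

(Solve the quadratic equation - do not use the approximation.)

x² + Ka×x - Ka×C = 0. Using quadratic formula: [H⁺] = 6.8755e-05

pH = 4.16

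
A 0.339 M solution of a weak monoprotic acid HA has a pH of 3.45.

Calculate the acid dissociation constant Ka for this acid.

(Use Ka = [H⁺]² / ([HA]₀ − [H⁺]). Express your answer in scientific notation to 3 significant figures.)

[H⁺] = 10^(−pH) = 10^(−3.45) = 3.548e-04 M. For HA ⇌ H⁺ + A⁻, Ka = [H⁺][A⁻]/[HA] = [H⁺]² / ([HA]₀ − [H⁺]) = (3.548e-04)² / (0.339 − 3.548e-04) = 3.72e-07.

K_a = 3.72e-07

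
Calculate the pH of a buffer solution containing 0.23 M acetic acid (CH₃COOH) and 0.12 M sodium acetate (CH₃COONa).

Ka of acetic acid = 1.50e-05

pKa = -log(1.50e-05) = 4.82. pH = pKa + log([A⁻]/[HA]) = 4.82 + log(0.12/0.23)

pH = 4.54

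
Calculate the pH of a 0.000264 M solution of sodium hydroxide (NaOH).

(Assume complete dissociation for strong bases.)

[OH⁻] = 0.000264 M for strong base. pOH = -log[OH⁻] = 3.58, pH = 14 - pOH

pH = 10.42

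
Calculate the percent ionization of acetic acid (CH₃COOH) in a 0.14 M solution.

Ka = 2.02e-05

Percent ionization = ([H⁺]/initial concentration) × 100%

Using Ka equilibrium: x² + Ka×x - Ka×C = 0. Solving: [H⁺] = 1.6716e-03. Percent = (1.6716e-03/0.14) × 100

Percent ionization = 1.19%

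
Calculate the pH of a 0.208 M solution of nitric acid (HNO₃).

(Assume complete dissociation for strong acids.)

[H⁺] = 0.208 M for strong acid. pH = -log[H⁺] = -log(0.208)

pH = 0.68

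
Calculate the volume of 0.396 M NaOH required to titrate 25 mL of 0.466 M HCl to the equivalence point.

At equivalence: moles acid = moles base. moles HCl = 0.466 × 25/1000 = 0.01165 mol. V_base = moles / 0.396 × 1000 = 29.4 mL.

V_{base} = 29.4 mL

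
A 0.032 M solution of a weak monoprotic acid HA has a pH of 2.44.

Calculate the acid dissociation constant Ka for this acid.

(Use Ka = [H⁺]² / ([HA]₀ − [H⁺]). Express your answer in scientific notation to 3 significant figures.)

[H⁺] = 10^(−pH) = 10^(−2.44) = 3.631e-03 M. For HA ⇌ H⁺ + A⁻, Ka = [H⁺][A⁻]/[HA] = [H⁺]² / ([HA]₀ − [H⁺]) = (3.631e-03)² / (0.032 − 3.631e-03) = 4.65e-04.

K_a = 4.65e-04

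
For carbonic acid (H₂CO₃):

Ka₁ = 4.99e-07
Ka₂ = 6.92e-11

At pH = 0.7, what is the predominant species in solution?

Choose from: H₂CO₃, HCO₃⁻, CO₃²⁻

pKa₁ = 6.30, pKa₂ = 10.16. For a polyprotic acid the predominant species crosses at each pKa: below pKa_n the protonated form dominates, above it the deprotonated form does. At pH = 0.7, the predominant species is H₂CO₃.

H₂CO₃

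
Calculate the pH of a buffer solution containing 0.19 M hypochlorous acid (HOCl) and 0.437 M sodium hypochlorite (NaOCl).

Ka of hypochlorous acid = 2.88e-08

pKa = -log(2.88e-08) = 7.54. pH = pKa + log([A⁻]/[HA]) = 7.54 + log(0.437/0.19)

pH = 7.90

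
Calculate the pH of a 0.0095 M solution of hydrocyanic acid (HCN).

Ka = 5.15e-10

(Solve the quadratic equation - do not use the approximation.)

x² + Ka×x - Ka×C = 0. Using quadratic formula: [H⁺] = 2.2116e-06

pH = 5.66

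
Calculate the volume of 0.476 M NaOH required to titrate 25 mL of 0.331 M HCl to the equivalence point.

At equivalence: moles acid = moles base. moles HCl = 0.331 × 25/1000 = 0.008275 mol. V_base = moles / 0.476 × 1000 = 17.4 mL.

V_{base} = 17.4 mL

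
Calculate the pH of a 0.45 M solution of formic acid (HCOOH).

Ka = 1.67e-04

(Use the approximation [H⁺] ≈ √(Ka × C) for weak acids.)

[H⁺] = √(Ka × C) = √(1.67e-04 × 0.45) = 8.6689e-03. pH = -log(8.6689e-03)

pH = 2.06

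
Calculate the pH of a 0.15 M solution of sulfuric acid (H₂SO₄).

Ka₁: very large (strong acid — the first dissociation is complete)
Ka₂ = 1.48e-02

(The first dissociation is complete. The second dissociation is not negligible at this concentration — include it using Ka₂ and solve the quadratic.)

First dissociation is complete: [H⁺]₀ = [HSO₄⁻]₀ = C = 0.15 M. Second dissociation HSO₄⁻ ⇌ H⁺ + SO₄²⁻: let x = [SO₄²⁻]. Ka₂ = (C + x)·x / (C − x) = 1.48e-02 → x² + (C + Ka₂)·x − Ka₂·C = 0 → x² + 0.16480·x − 2.220e-03 = 0. x = (−0.16480 + √(0.16480² + 4 × 2.220e-03)) / 2 = 1.2520e-02 M. [H⁺] = C + x = 0.15 + 1.2520e-02 = 1.6252e-01 M. pH = -log(1.6252e-01) = 0.79.

pH = 0.79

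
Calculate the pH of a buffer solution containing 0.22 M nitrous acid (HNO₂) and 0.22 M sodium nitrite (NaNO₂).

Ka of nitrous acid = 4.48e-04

pKa = -log(4.48e-04) = 3.35. pH = pKa + log([A⁻]/[HA]) = 3.35 + log(0.22/0.22)

pH = 3.35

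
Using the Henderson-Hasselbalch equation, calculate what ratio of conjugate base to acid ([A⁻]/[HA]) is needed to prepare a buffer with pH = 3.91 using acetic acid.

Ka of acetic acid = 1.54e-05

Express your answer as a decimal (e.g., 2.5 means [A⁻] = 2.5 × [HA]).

pKa = -log(1.54e-05) = 4.8125. pH = pKa + log([A⁻]/[HA]), so log([A⁻]/[HA]) = pH − pKa = 3.91 − 4.8125 = -0.9025. [A⁻]/[HA] = 10^(-0.9025) = 0.125

[A⁻]/[HA] = 0.125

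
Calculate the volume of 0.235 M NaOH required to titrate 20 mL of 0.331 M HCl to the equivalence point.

At equivalence: moles acid = moles base. moles HCl = 0.331 × 20/1000 = 0.00662 mol. V_base = moles / 0.235 × 1000 = 28.2 mL.

V_{base} = 28.2 mL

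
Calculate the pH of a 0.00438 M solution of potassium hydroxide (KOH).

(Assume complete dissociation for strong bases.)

[OH⁻] = 0.00438 M for strong base. pOH = -log[OH⁻] = 2.36, pH = 14 - pOH

pH = 11.64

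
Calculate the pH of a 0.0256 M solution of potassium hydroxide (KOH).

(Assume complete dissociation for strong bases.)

[OH⁻] = 0.0256 M for strong base. pOH = -log[OH⁻] = 1.59, pH = 14 - pOH

pH = 12.41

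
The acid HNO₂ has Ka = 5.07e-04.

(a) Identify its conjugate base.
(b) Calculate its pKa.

(a) The conjugate base is formed by removing one H⁺ from HNO₂, giving NO₂⁻. (b) pKa = -log(Ka) = -log(5.07e-04) = 3.29.

Conjugate base: NO₂⁻; pK_a = 3.29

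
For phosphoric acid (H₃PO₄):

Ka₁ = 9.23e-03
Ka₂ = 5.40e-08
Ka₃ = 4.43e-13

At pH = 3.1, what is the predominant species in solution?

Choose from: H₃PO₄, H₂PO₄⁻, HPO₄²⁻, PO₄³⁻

pKa₁ = 2.03, pKa₂ = 7.27, pKa₃ = 12.35. For a polyprotic acid the predominant species crosses at each pKa: below pKa_n the protonated form dominates, above it the deprotonated form does. At pH = 3.1, the predominant species is H₂PO₄⁻.

H₂PO₄⁻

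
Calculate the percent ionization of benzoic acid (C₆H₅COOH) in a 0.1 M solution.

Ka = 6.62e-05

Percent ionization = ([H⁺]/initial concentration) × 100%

Using Ka equilibrium: x² + Ka×x - Ka×C = 0. Solving: [H⁺] = 2.5400e-03. Percent = (2.5400e-03/0.1) × 100

Percent ionization = 2.54%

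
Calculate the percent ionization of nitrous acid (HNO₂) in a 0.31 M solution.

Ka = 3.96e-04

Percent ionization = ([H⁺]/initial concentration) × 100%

Using Ka equilibrium: x² + Ka×x - Ka×C = 0. Solving: [H⁺] = 1.0883e-02. Percent = (1.0883e-02/0.31) × 100

Percent ionization = 3.51%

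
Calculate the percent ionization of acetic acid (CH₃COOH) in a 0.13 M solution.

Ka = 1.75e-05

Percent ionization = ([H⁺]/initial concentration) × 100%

Using Ka equilibrium: x² + Ka×x - Ka×C = 0. Solving: [H⁺] = 1.4996e-03. Percent = (1.4996e-03/0.13) × 100

Percent ionization = 1.15%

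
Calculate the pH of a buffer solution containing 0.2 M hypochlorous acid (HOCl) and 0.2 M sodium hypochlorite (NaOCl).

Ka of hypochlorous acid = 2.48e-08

pKa = -log(2.48e-08) = 7.61. pH = pKa + log([A⁻]/[HA]) = 7.61 + log(0.2/0.2)

pH = 7.61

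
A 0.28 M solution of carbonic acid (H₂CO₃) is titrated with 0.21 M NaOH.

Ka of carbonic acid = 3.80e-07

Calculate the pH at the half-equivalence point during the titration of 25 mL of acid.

At half-equivalence [HA] = [A⁻], so Henderson-Hasselbalch gives pH = pKa = -log(3.80e-07) = 6.42.

pH = pKa = 6.42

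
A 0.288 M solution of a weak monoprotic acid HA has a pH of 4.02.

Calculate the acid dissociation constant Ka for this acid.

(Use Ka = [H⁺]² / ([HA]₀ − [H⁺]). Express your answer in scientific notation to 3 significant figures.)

[H⁺] = 10^(−pH) = 10^(−4.02) = 9.550e-05 M. For HA ⇌ H⁺ + A⁻, Ka = [H⁺][A⁻]/[HA] = [H⁺]² / ([HA]₀ − [H⁺]) = (9.550e-05)² / (0.288 − 9.550e-05) = 3.17e-08.

K_a = 3.17e-08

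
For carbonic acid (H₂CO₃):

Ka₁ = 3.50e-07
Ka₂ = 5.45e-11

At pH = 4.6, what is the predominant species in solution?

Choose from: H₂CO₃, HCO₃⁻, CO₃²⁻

pKa₁ = 6.46, pKa₂ = 10.26. For a polyprotic acid the predominant species crosses at each pKa: below pKa_n the protonated form dominates, above it the deprotonated form does. At pH = 4.6, the predominant species is H₂CO₃.

H₂CO₃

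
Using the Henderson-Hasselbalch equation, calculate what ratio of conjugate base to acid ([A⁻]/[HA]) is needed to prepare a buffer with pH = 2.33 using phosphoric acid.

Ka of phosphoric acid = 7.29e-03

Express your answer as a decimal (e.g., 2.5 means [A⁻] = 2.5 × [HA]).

pKa = -log(7.29e-03) = 2.1373. pH = pKa + log([A⁻]/[HA]), so log([A⁻]/[HA]) = pH − pKa = 2.33 − 2.1373 = 0.1927. [A⁻]/[HA] = 10^(0.1927) = 1.56

[A⁻]/[HA] = 1.56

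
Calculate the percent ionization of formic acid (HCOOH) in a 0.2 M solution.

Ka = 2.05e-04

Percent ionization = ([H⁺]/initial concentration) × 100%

Using Ka equilibrium: x² + Ka×x - Ka×C = 0. Solving: [H⁺] = 6.3014e-03. Percent = (6.3014e-03/0.2) × 100

Percent ionization = 3.15%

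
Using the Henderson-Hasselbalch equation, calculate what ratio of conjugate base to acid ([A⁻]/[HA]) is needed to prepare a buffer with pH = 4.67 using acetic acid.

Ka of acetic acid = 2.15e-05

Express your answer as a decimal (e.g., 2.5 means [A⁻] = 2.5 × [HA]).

pKa = -log(2.15e-05) = 4.6676. pH = pKa + log([A⁻]/[HA]), so log([A⁻]/[HA]) = pH − pKa = 4.67 − 4.6676 = 0.0024. [A⁻]/[HA] = 10^(0.0024) = 1.01

[A⁻]/[HA] = 1.01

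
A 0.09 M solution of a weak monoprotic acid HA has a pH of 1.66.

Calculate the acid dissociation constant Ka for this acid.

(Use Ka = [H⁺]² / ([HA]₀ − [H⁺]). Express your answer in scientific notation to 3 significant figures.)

[H⁺] = 10^(−pH) = 10^(−1.66) = 2.188e-02 M. For HA ⇌ H⁺ + A⁻, Ka = [H⁺][A⁻]/[HA] = [H⁺]² / ([HA]₀ − [H⁺]) = (2.188e-02)² / (0.09 − 2.188e-02) = 7.03e-03.

K_a = 7.03e-03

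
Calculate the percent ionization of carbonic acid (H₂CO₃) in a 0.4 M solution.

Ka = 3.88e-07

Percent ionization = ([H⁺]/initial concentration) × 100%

Using Ka equilibrium: x² + Ka×x - Ka×C = 0. Solving: [H⁺] = 3.9376e-04. Percent = (3.9376e-04/0.4) × 100

Percent ionization = 0.0984%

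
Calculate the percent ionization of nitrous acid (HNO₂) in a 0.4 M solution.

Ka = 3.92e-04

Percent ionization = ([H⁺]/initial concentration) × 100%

Using Ka equilibrium: x² + Ka×x - Ka×C = 0. Solving: [H⁺] = 1.2328e-02. Percent = (1.2328e-02/0.4) × 100

Percent ionization = 3.08%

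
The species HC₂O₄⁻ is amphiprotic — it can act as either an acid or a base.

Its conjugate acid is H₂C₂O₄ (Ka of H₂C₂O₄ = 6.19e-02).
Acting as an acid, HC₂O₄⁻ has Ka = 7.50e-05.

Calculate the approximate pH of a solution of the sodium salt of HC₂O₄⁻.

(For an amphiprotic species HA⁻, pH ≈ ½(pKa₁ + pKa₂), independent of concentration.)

pKa₁ = -log(6.19e-02) = 1.21; pKa₂ = -log(7.50e-05) = 4.12. For an amphiprotic species, pH ≈ ½(pKa₁ + pKa₂) = ½(1.21 + 4.12) = 2.67.

pH = 2.67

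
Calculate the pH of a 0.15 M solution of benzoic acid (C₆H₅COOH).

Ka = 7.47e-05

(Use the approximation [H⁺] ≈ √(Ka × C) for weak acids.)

[H⁺] = √(Ka × C) = √(7.47e-05 × 0.15) = 3.3474e-03. pH = -log(3.3474e-03)

pH = 2.48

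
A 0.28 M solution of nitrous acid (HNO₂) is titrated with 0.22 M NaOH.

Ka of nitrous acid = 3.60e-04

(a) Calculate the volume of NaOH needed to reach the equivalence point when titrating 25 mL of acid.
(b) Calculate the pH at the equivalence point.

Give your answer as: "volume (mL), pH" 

moles acid = 0.28 × 25/1000 = 0.007 mol; V_base = moles/0.22 × 1000 = 31.8 mL. At equivalence only the conjugate base is present: [A⁻] = 0.007/0.057 = 1.2320e-01 M. Kb = Kw/Ka = 2.78e-11; [OH⁻] = √(Kb × [A⁻]) = 1.8499e-06; pOH = 5.73; pH = 14 - pOH = 8.27.

V = 31.8 mL, pH = 8.27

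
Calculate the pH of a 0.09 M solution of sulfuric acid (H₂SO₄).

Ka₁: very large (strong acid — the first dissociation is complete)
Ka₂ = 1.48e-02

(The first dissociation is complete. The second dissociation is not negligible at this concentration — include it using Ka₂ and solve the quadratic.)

First dissociation is complete: [H⁺]₀ = [HSO₄⁻]₀ = C = 0.09 M. Second dissociation HSO₄⁻ ⇌ H⁺ + SO₄²⁻: let x = [SO₄²⁻]. Ka₂ = (C + x)·x / (C − x) = 1.48e-02 → x² + (C + Ka₂)·x − Ka₂·C = 0 → x² + 0.10480·x − 1.332e-03 = 0. x = (−0.10480 + √(0.10480² + 4 × 1.332e-03)) / 2 = 1.1457e-02 M. [H⁺] = C + x = 0.09 + 1.1457e-02 = 1.0146e-01 M. pH = -log(1.0146e-01) = 0.99.

pH = 0.99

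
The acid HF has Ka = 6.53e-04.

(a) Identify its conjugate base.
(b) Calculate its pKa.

(a) The conjugate base is formed by removing one H⁺ from HF, giving F⁻. (b) pKa = -log(Ka) = -log(6.53e-04) = 3.19.

Conjugate base: F⁻; pK_a = 3.19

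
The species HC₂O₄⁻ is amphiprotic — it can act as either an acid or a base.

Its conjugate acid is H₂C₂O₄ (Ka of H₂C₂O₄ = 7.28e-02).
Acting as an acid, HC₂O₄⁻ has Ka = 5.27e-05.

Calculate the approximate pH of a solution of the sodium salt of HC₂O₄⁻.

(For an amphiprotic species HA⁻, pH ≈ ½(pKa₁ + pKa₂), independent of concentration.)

pKa₁ = -log(7.28e-02) = 1.14; pKa₂ = -log(5.27e-05) = 4.28. For an amphiprotic species, pH ≈ ½(pKa₁ + pKa₂) = ½(1.14 + 4.28) = 2.71.

pH = 2.71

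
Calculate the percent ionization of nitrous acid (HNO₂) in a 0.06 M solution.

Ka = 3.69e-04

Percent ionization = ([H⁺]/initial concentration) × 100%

Using Ka equilibrium: x² + Ka×x - Ka×C = 0. Solving: [H⁺] = 4.5244e-03. Percent = (4.5244e-03/0.06) × 100

Percent ionization = 7.54%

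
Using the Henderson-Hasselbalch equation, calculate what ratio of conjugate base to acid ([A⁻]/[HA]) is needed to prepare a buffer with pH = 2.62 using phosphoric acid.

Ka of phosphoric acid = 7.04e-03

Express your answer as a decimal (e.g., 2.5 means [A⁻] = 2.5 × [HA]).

pKa = -log(7.04e-03) = 2.1524. pH = pKa + log([A⁻]/[HA]), so log([A⁻]/[HA]) = pH − pKa = 2.62 − 2.1524 = 0.4676. [A⁻]/[HA] = 10^(0.4676) = 2.93

[A⁻]/[HA] = 2.93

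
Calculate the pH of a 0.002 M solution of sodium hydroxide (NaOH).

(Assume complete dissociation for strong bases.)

[OH⁻] = 0.002 M for strong base. pOH = -log[OH⁻] = 2.70, pH = 14 - pOH

pH = 11.30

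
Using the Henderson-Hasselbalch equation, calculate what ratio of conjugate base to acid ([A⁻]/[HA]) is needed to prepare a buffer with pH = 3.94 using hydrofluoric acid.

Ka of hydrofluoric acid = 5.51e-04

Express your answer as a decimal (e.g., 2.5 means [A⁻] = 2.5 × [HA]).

pKa = -log(5.51e-04) = 3.2588. pH = pKa + log([A⁻]/[HA]), so log([A⁻]/[HA]) = pH − pKa = 3.94 − 3.2588 = 0.6812. [A⁻]/[HA] = 10^(0.6812) = 4.80

[A⁻]/[HA] = 4.80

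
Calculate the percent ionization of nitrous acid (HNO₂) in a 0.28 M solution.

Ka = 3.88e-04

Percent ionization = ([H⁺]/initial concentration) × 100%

Using Ka equilibrium: x² + Ka×x - Ka×C = 0. Solving: [H⁺] = 1.0231e-02. Percent = (1.0231e-02/0.28) × 100

Percent ionization = 3.65%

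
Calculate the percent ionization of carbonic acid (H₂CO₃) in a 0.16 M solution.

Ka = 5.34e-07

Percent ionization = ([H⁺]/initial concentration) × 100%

Using Ka equilibrium: x² + Ka×x - Ka×C = 0. Solving: [H⁺] = 2.9203e-04. Percent = (2.9203e-04/0.16) × 100

Percent ionization = 0.183%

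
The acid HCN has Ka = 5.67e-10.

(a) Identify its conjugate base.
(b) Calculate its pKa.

(a) The conjugate base is formed by removing one H⁺ from HCN, giving CN⁻. (b) pKa = -log(Ka) = -log(5.67e-10) = 9.25.

Conjugate base: CN⁻; pK_a = 9.25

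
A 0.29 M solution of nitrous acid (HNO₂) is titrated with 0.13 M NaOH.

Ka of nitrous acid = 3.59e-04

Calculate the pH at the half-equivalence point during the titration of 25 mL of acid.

At half-equivalence [HA] = [A⁻], so Henderson-Hasselbalch gives pH = pKa = -log(3.59e-04) = 3.44.

pH = pKa = 3.44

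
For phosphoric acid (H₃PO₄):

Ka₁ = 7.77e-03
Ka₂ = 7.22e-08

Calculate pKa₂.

pKa₂ = -log(Ka₂) = -log(7.22e-08) = 7.14.

pK_{a2} = 7.14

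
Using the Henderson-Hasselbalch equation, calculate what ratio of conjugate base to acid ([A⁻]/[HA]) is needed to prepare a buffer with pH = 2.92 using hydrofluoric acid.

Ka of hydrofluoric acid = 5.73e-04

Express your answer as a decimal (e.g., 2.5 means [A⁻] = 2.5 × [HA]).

pKa = -log(5.73e-04) = 3.2418. pH = pKa + log([A⁻]/[HA]), so log([A⁻]/[HA]) = pH − pKa = 2.92 − 3.2418 = -0.3218. [A⁻]/[HA] = 10^(-0.3218) = 0.477

[A⁻]/[HA] = 0.477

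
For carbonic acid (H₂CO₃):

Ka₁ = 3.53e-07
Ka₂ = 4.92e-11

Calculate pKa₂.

pKa₂ = -log(Ka₂) = -log(4.92e-11) = 10.31.

pK_{a2} = 10.31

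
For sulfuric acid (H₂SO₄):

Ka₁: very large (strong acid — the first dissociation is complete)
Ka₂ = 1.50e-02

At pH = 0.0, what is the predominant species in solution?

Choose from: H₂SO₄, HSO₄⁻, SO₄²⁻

The first dissociation is complete, so H₂SO₄ itself is never the predominant species in water; pKa₂ = -log(1.50e-02) = 1.82. For a polyprotic acid the predominant species crosses at each pKa: below pKa_n the protonated form dominates, above it the deprotonated form does. At pH = 0.0, the predominant species is HSO₄⁻.

HSO₄⁻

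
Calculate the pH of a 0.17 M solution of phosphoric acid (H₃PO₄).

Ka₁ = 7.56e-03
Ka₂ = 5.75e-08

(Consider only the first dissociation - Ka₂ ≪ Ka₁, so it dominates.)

First dissociation dominates. From Ka₁ = [H⁺][HA⁻]/[H₂A], x² + Ka₁·x − Ka₁·C = 0 with C = 0.17 M and Ka₁ = 7.56e-03. Solving: [H⁺] = (−Ka₁ + √(Ka₁² + 4·Ka₁·C)) / 2 = 3.2268e-02 M. pH = -log(3.2268e-02) = 1.49.

pH = 1.49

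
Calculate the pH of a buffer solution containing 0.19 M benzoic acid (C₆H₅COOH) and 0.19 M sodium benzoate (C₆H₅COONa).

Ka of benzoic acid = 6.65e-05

pKa = -log(6.65e-05) = 4.18. pH = pKa + log([A⁻]/[HA]) = 4.18 + log(0.19/0.19)

pH = 4.18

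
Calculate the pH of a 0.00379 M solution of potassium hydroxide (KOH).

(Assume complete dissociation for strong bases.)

[OH⁻] = 0.00379 M for strong base. pOH = -log[OH⁻] = 2.42, pH = 14 - pOH

pH = 11.58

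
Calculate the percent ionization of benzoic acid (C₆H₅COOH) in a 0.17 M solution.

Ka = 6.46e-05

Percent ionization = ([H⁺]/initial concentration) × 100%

Using Ka equilibrium: x² + Ka×x - Ka×C = 0. Solving: [H⁺] = 3.2818e-03. Percent = (3.2818e-03/0.17) × 100

Percent ionization = 1.93%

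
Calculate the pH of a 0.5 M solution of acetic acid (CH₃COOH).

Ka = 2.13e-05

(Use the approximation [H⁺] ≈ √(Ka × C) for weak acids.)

[H⁺] = √(Ka × C) = √(2.13e-05 × 0.5) = 3.2634e-03. pH = -log(3.2634e-03)

pH = 2.49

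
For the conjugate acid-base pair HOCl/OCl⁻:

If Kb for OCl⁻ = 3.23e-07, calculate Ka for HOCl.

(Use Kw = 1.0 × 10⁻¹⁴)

For a conjugate pair Ka × Kb = Kw, so Ka = Kw/Kb = 1.0 × 10⁻¹⁴ / 3.23e-07 = 3.10e-08.

K_a = 3.10e-08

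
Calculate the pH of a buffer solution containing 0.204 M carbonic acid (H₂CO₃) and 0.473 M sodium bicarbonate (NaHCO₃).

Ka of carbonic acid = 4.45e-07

pKa = -log(4.45e-07) = 6.35. pH = pKa + log([A⁻]/[HA]) = 6.35 + log(0.473/0.204)

pH = 6.72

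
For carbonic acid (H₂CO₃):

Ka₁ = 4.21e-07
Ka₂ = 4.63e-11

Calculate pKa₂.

pKa₂ = -log(Ka₂) = -log(4.63e-11) = 10.33.

pK_{a2} = 10.33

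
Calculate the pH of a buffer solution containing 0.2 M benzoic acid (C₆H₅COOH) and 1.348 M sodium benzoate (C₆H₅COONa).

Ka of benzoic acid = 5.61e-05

pKa = -log(5.61e-05) = 4.25. pH = pKa + log([A⁻]/[HA]) = 4.25 + log(1.348/0.2)

pH = 5.08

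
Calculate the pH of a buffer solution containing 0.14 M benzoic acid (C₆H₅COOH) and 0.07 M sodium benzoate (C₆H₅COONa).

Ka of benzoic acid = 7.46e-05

pKa = -log(7.46e-05) = 4.13. pH = pKa + log([A⁻]/[HA]) = 4.13 + log(0.07/0.14)

pH = 3.83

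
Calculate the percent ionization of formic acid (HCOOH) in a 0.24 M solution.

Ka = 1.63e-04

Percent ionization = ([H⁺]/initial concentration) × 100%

Using Ka equilibrium: x² + Ka×x - Ka×C = 0. Solving: [H⁺] = 6.1736e-03. Percent = (6.1736e-03/0.24) × 100

Percent ionization = 2.57%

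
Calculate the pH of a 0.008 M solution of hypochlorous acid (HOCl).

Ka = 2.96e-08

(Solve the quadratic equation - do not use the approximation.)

x² + Ka×x - Ka×C = 0. Using quadratic formula: [H⁺] = 1.5374e-05

pH = 4.81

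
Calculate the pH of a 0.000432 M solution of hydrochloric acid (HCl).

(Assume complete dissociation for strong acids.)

[H⁺] = 0.000432 M for strong acid. pH = -log[H⁺] = -log(0.000432)

pH = 3.36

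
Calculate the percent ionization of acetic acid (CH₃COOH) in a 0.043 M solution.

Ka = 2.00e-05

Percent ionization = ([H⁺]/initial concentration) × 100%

Using Ka equilibrium: x² + Ka×x - Ka×C = 0. Solving: [H⁺] = 9.1742e-04. Percent = (9.1742e-04/0.043) × 100

Percent ionization = 2.13%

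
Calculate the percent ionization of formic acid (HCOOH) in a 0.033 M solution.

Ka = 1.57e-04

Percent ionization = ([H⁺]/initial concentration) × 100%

Using Ka equilibrium: x² + Ka×x - Ka×C = 0. Solving: [H⁺] = 2.1990e-03. Percent = (2.1990e-03/0.033) × 100

Percent ionization = 6.66%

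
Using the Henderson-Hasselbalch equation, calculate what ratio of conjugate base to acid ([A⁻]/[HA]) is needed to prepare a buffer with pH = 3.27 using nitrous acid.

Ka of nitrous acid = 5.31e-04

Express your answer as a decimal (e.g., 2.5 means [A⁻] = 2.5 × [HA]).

pKa = -log(5.31e-04) = 3.2749. pH = pKa + log([A⁻]/[HA]), so log([A⁻]/[HA]) = pH − pKa = 3.27 − 3.2749 = -0.0049. [A⁻]/[HA] = 10^(-0.0049) = 0.989

[A⁻]/[HA] = 0.989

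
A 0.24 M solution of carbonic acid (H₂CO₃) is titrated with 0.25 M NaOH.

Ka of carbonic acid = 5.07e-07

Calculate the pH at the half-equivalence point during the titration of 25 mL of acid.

At half-equivalence [HA] = [A⁻], so Henderson-Hasselbalch gives pH = pKa = -log(5.07e-07) = 6.29.

pH = pKa = 6.29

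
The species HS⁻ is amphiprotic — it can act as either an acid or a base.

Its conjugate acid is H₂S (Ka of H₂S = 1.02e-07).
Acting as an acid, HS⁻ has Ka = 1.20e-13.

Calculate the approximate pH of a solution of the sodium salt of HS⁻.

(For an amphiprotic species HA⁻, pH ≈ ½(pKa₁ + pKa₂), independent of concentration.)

pKa₁ = -log(1.02e-07) = 6.99; pKa₂ = -log(1.20e-13) = 12.92. For an amphiprotic species, pH ≈ ½(pKa₁ + pKa₂) = ½(6.99 + 12.92) = 9.96.

pH = 9.96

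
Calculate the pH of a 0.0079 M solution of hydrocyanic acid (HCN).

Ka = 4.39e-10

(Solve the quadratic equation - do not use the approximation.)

x² + Ka×x - Ka×C = 0. Using quadratic formula: [H⁺] = 1.8621e-06

pH = 5.73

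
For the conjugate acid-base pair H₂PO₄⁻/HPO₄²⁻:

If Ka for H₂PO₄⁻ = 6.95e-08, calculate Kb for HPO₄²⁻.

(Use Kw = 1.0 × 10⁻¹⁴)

For a conjugate pair Ka × Kb = Kw, so Kb = Kw/Ka = 1.0 × 10⁻¹⁴ / 6.95e-08 = 1.44e-07.

K_b = 1.44e-07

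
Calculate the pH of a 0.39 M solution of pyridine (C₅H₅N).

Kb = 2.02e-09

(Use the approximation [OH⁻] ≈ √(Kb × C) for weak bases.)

[OH⁻] = √(Kb × C) = √(2.02e-09 × 0.39) = 2.8068e-05. pOH = 4.55, pH = 14 - pOH

pH = 9.45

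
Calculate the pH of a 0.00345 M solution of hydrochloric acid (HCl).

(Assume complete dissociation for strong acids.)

[H⁺] = 0.00345 M for strong acid. pH = -log[H⁺] = -log(0.00345)

pH = 2.46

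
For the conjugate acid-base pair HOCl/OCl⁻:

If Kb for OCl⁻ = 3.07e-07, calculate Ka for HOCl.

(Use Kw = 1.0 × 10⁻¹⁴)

For a conjugate pair Ka × Kb = Kw, so Ka = Kw/Kb = 1.0 × 10⁻¹⁴ / 3.07e-07 = 3.26e-08.

K_a = 3.26e-08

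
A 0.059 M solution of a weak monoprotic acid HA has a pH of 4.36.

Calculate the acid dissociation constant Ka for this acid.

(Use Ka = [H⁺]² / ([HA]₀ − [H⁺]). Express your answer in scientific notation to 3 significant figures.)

[H⁺] = 10^(−pH) = 10^(−4.36) = 4.365e-05 M. For HA ⇌ H⁺ + A⁻, Ka = [H⁺][A⁻]/[HA] = [H⁺]² / ([HA]₀ − [H⁺]) = (4.365e-05)² / (0.059 − 4.365e-05) = 3.23e-08.

K_a = 3.23e-08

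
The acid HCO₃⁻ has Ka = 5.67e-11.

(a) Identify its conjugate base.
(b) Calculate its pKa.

(a) The conjugate base is formed by removing one H⁺ from HCO₃⁻, giving CO₃²⁻. (b) pKa = -log(Ka) = -log(5.67e-11) = 10.25.

Conjugate base: CO₃²⁻; pK_a = 10.25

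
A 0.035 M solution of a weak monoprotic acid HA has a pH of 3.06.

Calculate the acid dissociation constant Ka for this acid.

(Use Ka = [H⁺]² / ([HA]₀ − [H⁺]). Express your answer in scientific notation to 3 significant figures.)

[H⁺] = 10^(−pH) = 10^(−3.06) = 8.710e-04 M. For HA ⇌ H⁺ + A⁻, Ka = [H⁺][A⁻]/[HA] = [H⁺]² / ([HA]₀ − [H⁺]) = (8.710e-04)² / (0.035 − 8.710e-04) = 2.22e-05.

K_a = 2.22e-05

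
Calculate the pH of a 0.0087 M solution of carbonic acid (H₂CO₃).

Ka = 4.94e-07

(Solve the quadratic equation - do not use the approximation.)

x² + Ka×x - Ka×C = 0. Using quadratic formula: [H⁺] = 6.5311e-05

pH = 4.19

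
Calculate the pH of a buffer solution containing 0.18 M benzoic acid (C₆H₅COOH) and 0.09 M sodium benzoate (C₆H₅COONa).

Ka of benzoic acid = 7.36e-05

pKa = -log(7.36e-05) = 4.13. pH = pKa + log([A⁻]/[HA]) = 4.13 + log(0.09/0.18)

pH = 3.83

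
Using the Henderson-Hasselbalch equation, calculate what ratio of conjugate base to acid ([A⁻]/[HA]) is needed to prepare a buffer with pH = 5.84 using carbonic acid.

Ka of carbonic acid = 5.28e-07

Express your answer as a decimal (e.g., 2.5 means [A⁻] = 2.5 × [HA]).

pKa = -log(5.28e-07) = 6.2774. pH = pKa + log([A⁻]/[HA]), so log([A⁻]/[HA]) = pH − pKa = 5.84 − 6.2774 = -0.4374. [A⁻]/[HA] = 10^(-0.4374) = 0.365

[A⁻]/[HA] = 0.365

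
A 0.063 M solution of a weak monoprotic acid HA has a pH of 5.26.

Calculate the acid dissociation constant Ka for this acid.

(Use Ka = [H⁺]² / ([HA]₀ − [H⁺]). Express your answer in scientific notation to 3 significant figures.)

[H⁺] = 10^(−pH) = 10^(−5.26) = 5.495e-06 M. For HA ⇌ H⁺ + A⁻, Ka = [H⁺][A⁻]/[HA] = [H⁺]² / ([HA]₀ − [H⁺]) = (5.495e-06)² / (0.063 − 5.495e-06) = 4.79e-10.

K_a = 4.79e-10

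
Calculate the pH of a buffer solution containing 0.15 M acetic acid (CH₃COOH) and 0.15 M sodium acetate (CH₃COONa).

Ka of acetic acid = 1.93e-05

pKa = -log(1.93e-05) = 4.71. pH = pKa + log([A⁻]/[HA]) = 4.71 + log(0.15/0.15)

pH = 4.71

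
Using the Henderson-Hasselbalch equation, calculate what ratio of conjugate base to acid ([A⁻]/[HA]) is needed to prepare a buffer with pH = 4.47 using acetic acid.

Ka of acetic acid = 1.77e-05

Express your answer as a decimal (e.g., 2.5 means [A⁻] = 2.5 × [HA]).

pKa = -log(1.77e-05) = 4.7520. pH = pKa + log([A⁻]/[HA]), so log([A⁻]/[HA]) = pH − pKa = 4.47 − 4.7520 = -0.2820. [A⁻]/[HA] = 10^(-0.2820) = 0.522

[A⁻]/[HA] = 0.522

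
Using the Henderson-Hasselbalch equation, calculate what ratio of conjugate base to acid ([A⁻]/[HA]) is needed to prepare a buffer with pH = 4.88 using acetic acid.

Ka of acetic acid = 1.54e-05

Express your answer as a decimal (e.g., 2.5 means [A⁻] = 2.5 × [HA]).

pKa = -log(1.54e-05) = 4.8125. pH = pKa + log([A⁻]/[HA]), so log([A⁻]/[HA]) = pH − pKa = 4.88 − 4.8125 = 0.0675. [A⁻]/[HA] = 10^(0.0675) = 1.17

[A⁻]/[HA] = 1.17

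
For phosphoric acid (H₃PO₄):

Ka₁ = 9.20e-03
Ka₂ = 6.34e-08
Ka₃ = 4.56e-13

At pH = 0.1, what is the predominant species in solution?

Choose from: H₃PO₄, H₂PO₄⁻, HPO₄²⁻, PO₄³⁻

pKa₁ = 2.04, pKa₂ = 7.20, pKa₃ = 12.34. For a polyprotic acid the predominant species crosses at each pKa: below pKa_n the protonated form dominates, above it the deprotonated form does. At pH = 0.1, the predominant species is H₃PO₄.

H₃PO₄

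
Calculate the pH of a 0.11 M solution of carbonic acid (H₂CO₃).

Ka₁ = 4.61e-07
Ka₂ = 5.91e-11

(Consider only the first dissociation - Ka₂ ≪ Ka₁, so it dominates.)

First dissociation dominates. From Ka₁ = [H⁺][HA⁻]/[H₂A], x² + Ka₁·x − Ka₁·C = 0 with C = 0.11 M and Ka₁ = 4.61e-07. Solving: [H⁺] = (−Ka₁ + √(Ka₁² + 4·Ka₁·C)) / 2 = 2.2496e-04 M. pH = -log(2.2496e-04) = 3.65.

pH = 3.65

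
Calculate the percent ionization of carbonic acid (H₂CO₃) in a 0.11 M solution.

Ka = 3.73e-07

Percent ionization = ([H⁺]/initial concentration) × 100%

Using Ka equilibrium: x² + Ka×x - Ka×C = 0. Solving: [H⁺] = 2.0237e-04. Percent = (2.0237e-04/0.11) × 100

Percent ionization = 0.184%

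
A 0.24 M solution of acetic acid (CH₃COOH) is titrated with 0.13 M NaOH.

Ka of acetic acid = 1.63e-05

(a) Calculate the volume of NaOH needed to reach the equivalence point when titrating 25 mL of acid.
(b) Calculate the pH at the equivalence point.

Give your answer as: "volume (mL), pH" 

moles acid = 0.24 × 25/1000 = 0.006 mol; V_base = moles/0.13 × 1000 = 46.2 mL. At equivalence only the conjugate base is present: [A⁻] = 0.006/0.071 = 8.4324e-02 M. Kb = Kw/Ka = 6.13e-10; [OH⁻] = √(Kb × [A⁻]) = 7.1925e-06; pOH = 5.14; pH = 14 - pOH = 8.86.

V = 46.2 mL, pH = 8.86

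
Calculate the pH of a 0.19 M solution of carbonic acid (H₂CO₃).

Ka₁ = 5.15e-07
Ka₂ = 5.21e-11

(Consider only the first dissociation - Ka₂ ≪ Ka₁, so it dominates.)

First dissociation dominates. From Ka₁ = [H⁺][HA⁻]/[H₂A], x² + Ka₁·x − Ka₁·C = 0 with C = 0.19 M and Ka₁ = 5.15e-07. Solving: [H⁺] = (−Ka₁ + √(Ka₁² + 4·Ka₁·C)) / 2 = 3.1255e-04 M. pH = -log(3.1255e-04) = 3.51.

pH = 3.51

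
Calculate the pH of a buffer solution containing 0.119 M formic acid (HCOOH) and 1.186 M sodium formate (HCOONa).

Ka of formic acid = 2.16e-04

pKa = -log(2.16e-04) = 3.67. pH = pKa + log([A⁻]/[HA]) = 3.67 + log(1.186/0.119)

pH = 4.66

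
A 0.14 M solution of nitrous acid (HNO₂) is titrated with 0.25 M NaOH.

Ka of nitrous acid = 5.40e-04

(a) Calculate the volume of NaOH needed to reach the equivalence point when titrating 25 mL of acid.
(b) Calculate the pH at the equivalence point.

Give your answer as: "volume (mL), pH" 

moles acid = 0.14 × 25/1000 = 0.0035 mol; V_base = moles/0.25 × 1000 = 14.0 mL. At equivalence only the conjugate base is present: [A⁻] = 0.0035/0.039 = 8.9744e-02 M. Kb = Kw/Ka = 1.85e-11; [OH⁻] = √(Kb × [A⁻]) = 1.2892e-06; pOH = 5.89; pH = 14 - pOH = 8.11.

V = 14.0 mL, pH = 8.11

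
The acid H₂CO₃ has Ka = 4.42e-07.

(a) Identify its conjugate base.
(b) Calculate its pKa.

(a) The conjugate base is formed by removing one H⁺ from H₂CO₃, giving HCO₃⁻. (b) pKa = -log(Ka) = -log(4.42e-07) = 6.35.

Conjugate base: HCO₃⁻; pK_a = 6.35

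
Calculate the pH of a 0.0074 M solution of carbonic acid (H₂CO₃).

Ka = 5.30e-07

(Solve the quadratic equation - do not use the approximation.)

x² + Ka×x - Ka×C = 0. Using quadratic formula: [H⁺] = 6.2361e-05

pH = 4.21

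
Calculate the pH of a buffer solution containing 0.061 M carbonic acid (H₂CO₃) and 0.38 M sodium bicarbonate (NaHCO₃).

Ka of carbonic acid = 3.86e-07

pKa = -log(3.86e-07) = 6.41. pH = pKa + log([A⁻]/[HA]) = 6.41 + log(0.38/0.061)

pH = 7.21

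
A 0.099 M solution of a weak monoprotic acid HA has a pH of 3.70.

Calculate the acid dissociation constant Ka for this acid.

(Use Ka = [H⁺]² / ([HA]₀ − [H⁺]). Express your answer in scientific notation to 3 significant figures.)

[H⁺] = 10^(−pH) = 10^(−3.70) = 1.995e-04 M. For HA ⇌ H⁺ + A⁻, Ka = [H⁺][A⁻]/[HA] = [H⁺]² / ([HA]₀ − [H⁺]) = (1.995e-04)² / (0.099 − 1.995e-04) = 4.03e-07.

K_a = 4.03e-07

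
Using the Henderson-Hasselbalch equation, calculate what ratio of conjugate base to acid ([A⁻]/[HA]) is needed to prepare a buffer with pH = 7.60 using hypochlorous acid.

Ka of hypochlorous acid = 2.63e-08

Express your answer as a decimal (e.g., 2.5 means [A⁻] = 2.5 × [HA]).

pKa = -log(2.63e-08) = 7.5800. pH = pKa + log([A⁻]/[HA]), so log([A⁻]/[HA]) = pH − pKa = 7.60 − 7.5800 = 0.0200. [A⁻]/[HA] = 10^(0.0200) = 1.05

[A⁻]/[HA] = 1.05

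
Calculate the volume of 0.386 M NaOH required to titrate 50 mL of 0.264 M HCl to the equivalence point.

At equivalence: moles acid = moles base. moles HCl = 0.264 × 50/1000 = 0.0132 mol. V_base = moles / 0.386 × 1000 = 34.2 mL.

V_{base} = 34.2 mL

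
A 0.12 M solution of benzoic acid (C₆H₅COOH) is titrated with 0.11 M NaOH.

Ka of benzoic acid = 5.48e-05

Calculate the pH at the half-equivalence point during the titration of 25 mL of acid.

At half-equivalence [HA] = [A⁻], so Henderson-Hasselbalch gives pH = pKa = -log(5.48e-05) = 4.26.

pH = pKa = 4.26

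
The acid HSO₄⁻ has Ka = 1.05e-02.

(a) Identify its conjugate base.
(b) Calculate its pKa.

(a) The conjugate base is formed by removing one H⁺ from HSO₄⁻, giving SO₄²⁻. (b) pKa = -log(Ka) = -log(1.05e-02) = 1.98.

Conjugate base: SO₄²⁻; pK_a = 1.98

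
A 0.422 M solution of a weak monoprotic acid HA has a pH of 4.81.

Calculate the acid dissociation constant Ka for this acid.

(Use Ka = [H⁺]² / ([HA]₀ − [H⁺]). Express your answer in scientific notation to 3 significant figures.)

[H⁺] = 10^(−pH) = 10^(−4.81) = 1.549e-05 M. For HA ⇌ H⁺ + A⁻, Ka = [H⁺][A⁻]/[HA] = [H⁺]² / ([HA]₀ − [H⁺]) = (1.549e-05)² / (0.422 − 1.549e-05) = 5.68e-10.

K_a = 5.68e-10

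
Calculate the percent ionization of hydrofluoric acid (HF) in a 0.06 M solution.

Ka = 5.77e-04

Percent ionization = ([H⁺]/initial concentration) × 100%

Using Ka equilibrium: x² + Ka×x - Ka×C = 0. Solving: [H⁺] = 5.6024e-03. Percent = (5.6024e-03/0.06) × 100

Percent ionization = 9.34%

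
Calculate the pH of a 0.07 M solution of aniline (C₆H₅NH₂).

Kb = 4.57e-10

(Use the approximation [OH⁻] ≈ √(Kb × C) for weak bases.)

[OH⁻] = √(Kb × C) = √(4.57e-10 × 0.07) = 5.6560e-06. pOH = 5.25, pH = 14 - pOH

pH = 8.75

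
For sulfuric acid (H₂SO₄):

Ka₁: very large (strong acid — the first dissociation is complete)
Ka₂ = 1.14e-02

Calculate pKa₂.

pKa₂ = -log(Ka₂) = -log(1.14e-02) = 1.94.

pK_{a2} = 1.94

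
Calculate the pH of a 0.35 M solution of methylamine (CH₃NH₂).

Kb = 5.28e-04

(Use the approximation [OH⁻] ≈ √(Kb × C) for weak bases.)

[OH⁻] = √(Kb × C) = √(5.28e-04 × 0.35) = 1.3594e-02. pOH = 1.87, pH = 14 - pOH

pH = 12.13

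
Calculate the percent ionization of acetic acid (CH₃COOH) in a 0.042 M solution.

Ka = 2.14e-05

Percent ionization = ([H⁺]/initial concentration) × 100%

Using Ka equilibrium: x² + Ka×x - Ka×C = 0. Solving: [H⁺] = 9.3741e-04. Percent = (9.3741e-04/0.042) × 100

Percent ionization = 2.23%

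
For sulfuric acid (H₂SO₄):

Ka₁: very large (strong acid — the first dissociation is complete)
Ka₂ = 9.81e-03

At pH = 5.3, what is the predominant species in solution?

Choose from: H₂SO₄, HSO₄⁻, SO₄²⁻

The first dissociation is complete, so H₂SO₄ itself is never the predominant species in water; pKa₂ = -log(9.81e-03) = 2.01. For a polyprotic acid the predominant species crosses at each pKa: below pKa_n the protonated form dominates, above it the deprotonated form does. At pH = 5.3, the predominant species is SO₄²⁻.

SO₄²⁻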